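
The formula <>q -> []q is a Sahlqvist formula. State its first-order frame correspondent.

Suppose ◇q→□q is valid. Take Rxy, Rxz and set V(q)={y}. Then ◇q at x, so □q at x, so q at z, i.e. z=y.
Conversely, any frame satisfying forall x forall y forall z (Rxy & Rxz -> y = z) validates the schema.
Frame condition: forall x forall y forall z (Rxy & Rxz -> y = z).

Partial functionality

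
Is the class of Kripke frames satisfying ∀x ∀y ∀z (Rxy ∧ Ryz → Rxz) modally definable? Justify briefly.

Yes — defined by □r → □□r

Yes: it is transitivity, defined by the 4 schema □r → □□r.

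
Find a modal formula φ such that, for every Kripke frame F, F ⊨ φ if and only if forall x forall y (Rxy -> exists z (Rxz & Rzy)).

□□r → □r

This is density; the standard corresponding axiom is C4: □□r → □r.
Suppose □□r→□r is valid. Take Rxy and set V(r)={w : xR²w}. Then □□r at x, so □r at x, so r at y, i.e. ∃z(Rxz∧Rzy).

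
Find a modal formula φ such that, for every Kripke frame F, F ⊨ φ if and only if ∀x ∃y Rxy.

The condition is seriality. The D schema □s → ◇s defines it.
Suppose □s→◇s is valid. At any x set V(s)=W. Then □s at x, so ◇s at x, so x has a successor.

□s → ◇s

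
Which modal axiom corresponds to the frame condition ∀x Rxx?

This is reflexivity; the standard corresponding axiom is T: □q → q.
Suppose □q→q is valid. At any x set V(q)={w : Rxw}. Then □q holds at x, so q holds at x, i.e. Rxx.

□q → q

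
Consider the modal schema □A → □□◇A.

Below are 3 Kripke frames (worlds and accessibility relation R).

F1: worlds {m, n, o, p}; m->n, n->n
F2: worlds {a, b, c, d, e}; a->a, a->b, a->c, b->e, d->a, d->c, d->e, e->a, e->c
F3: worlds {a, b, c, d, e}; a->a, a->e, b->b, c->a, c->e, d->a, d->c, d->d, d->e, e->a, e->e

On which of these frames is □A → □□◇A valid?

F1, F3

Frame correspondent (Sahlqvist): ∀x ∀z (xR²z → ∃w (xRw ∧ zRw)) — i.e. a generalized confluence (Geach) condition.
F1: satisfies the condition.
F2: fails — aR²b but no w with aRw and bRw.
F3: satisfies the condition.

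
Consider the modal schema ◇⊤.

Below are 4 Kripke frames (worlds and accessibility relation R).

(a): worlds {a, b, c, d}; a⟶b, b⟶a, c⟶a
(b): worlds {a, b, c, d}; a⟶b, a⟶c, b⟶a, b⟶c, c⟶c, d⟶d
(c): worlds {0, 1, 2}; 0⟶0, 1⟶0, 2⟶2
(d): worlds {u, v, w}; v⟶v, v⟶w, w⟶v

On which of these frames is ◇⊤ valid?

(b), (c)

Frame correspondent (Sahlqvist): ∀x ∃y Rxy — i.e. seriality.
(a): fails — world d has no successor.
(b): satisfies the condition.
(c): satisfies the condition.
(d): fails — world u has no successor.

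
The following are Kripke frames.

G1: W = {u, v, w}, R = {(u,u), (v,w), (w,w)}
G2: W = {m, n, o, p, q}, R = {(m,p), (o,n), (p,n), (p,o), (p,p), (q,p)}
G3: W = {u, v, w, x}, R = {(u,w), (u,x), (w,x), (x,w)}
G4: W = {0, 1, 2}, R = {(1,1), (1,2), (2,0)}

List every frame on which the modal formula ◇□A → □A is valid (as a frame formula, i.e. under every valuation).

Frame correspondent (Sahlqvist): ∀x ∀y ∀z (Rxy ∧ Rxz → Ryz) — i.e. the Euclidean property.
G1: satisfies the condition.
G2: fails — Ron and Ron but not Rnn.
G3: fails — Ruw and Ruw but not Rww.
G4: fails — R12 and R12 but not R22.

G1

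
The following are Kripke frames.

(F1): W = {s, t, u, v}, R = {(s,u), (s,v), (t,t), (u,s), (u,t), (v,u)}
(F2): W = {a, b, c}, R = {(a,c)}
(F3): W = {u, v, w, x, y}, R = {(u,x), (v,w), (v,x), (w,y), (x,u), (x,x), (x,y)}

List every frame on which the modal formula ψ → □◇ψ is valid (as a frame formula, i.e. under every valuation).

Frame correspondent (Sahlqvist): ∀x ∀y (Rxy → Ryx) — i.e. symmetry.
(F1): fails — Rut but not Rtu.
(F2): fails — Rac but not Rca.
(F3): fails — Rvw but not Rwv.
Valid on no frame.

none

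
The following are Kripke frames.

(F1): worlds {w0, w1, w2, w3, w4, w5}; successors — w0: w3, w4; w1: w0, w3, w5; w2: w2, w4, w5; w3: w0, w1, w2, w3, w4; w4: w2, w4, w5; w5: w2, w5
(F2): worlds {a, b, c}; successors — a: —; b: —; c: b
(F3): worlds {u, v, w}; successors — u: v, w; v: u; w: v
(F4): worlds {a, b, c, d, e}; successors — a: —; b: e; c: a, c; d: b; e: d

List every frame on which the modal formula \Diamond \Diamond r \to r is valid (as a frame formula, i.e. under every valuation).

(F2)

This is the axiom for a generalized confluence (Geach) condition; its first-order frame correspondent is \forall x \forall y (x R^2 y \to \exists w (y = w \wedge x = w)).
(F1): fails — w0R²w1 but w1 ≠ w0.
(F2): holds.
(F3): fails — uR²v but v ≠ u.
(F4): fails — bR²d but d ≠ b.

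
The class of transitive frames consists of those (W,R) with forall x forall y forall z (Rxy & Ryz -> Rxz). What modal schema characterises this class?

□r → □□r

The condition is transitivity. The 4 schema □r → □□r defines it.
Suppose □r→□□r is valid. Take Rxy, Ryz and set V(r)={w : Rxw}. Then □r at x, so □□r at x, so □r at y, so r at z, i.e. Rxz.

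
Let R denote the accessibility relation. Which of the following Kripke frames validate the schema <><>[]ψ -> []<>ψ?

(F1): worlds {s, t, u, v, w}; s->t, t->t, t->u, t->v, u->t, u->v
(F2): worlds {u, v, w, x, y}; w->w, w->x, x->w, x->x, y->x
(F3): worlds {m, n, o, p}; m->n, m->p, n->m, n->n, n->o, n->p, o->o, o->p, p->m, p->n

Frame correspondent (Sahlqvist): forall x forall y forall z ((x R^2 y & xRz) -> exists w (yRw & zRw)) — i.e. a generalized confluence (Geach) condition.
(F1): fails — sR²v, sRt but no w* with vRw* and tRw*.
(F2): ✓.
(F3): fails — mR²o, mRp but no w with oRw and pRw.

(F2)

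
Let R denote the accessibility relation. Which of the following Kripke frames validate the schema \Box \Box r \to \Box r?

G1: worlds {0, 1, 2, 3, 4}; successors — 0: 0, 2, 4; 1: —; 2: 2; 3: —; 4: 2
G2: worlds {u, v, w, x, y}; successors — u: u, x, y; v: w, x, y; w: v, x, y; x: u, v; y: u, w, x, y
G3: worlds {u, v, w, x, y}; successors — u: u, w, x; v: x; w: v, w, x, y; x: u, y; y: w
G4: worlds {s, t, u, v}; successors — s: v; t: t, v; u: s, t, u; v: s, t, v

The schema corresponds to density: \forall x \forall y (Rxy \to \exists z (Rxz \wedge Rzy)).
G1: ✓.
G2: fails — Rxv but no z with Rxz and Rzv.
G3: fails — Rvx but no z with Rvz and Rzx.
G4: ✓.
Valid on: G1, G4.

G1, G4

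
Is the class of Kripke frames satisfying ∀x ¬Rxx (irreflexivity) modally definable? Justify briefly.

Not definable by any modal formula

If a class were modally definable it would be closed under surjective bounded morphisms (Goldblatt–Thomason).
The 2-cycle (worlds s,t with s→t→s) is irreflexive, and the map sending every world to a single reflexive point • is a surjective bounded morphism (forth: every edge maps to (•,•); back: every world has a successor). So any modal formula valid on the 2-cycle is also valid on the reflexive point, which is not irreflexive.
So no modal formula (or set of formulas) defines exactly the irreflexive frames.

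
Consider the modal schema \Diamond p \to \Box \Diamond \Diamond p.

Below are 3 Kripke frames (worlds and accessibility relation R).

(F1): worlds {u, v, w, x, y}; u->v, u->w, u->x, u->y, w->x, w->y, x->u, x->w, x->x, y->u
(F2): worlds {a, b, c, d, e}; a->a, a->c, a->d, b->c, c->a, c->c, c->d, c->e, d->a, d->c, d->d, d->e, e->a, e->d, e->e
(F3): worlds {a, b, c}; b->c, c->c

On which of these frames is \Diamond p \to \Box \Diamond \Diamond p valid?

Frame correspondent (Sahlqvist): \forall x \forall y \forall z ((xRy \wedge xRz) \to \exists w (y = w \wedge z R^2 w)) — i.e. a generalized confluence (Geach) condition.
(F1): fails — uRv, uRv but no t with v=t and vR²t.
(F2): satisfies the condition.
(F3): satisfies the condition.
Valid on: (F2), (F3).

(F2), (F3)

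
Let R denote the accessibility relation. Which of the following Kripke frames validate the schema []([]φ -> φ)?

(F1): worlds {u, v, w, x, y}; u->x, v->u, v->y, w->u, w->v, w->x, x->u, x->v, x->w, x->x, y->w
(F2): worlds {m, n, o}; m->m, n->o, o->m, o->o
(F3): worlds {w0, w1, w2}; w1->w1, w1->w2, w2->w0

(F2)

Frame correspondent (Sahlqvist): forall x forall y (Rxy -> Ryy) — i.e. shift-reflexivity.
(F1): fails — Rxw but not Rww.
(F2): condition met.
(F3): fails — Rw1w2 but not Rw2w2.
Valid on: (F2).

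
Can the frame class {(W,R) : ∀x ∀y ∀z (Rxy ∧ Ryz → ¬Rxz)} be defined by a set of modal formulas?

No — not modally definable

Modal frame validity is preserved under surjective bounded morphisms.
The 5-cycle (worlds 0,1,2,3,4 with 0→1→2→3→4→0) is intransitive. Mapping every world to a single reflexive point • is a surjective bounded morphism; the reflexive point is not intransitive (R••∧R•• but R••).
So the class is not modally definable.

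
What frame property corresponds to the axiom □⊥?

□⊥ is valid iff no world has any successor (otherwise □⊥ fails at any world with one).
Conversely, any frame satisfying ∀x ∀y ¬Rxy validates the schema.
Frame condition: ∀x ∀y ¬Rxy.

emptiness of R: ∀x ∀y ¬Rxy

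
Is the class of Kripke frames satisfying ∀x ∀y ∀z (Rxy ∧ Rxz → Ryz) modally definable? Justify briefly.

This is a Sahlqvist condition; the 5 axiom ◇q → □◇q defines it.
Suppose ◇q→□◇q is valid. Take Rxy, Rxz and set V(q)={y}. Then ◇q at x, so □◇q at x, so ◇q at z, so some w with Rzw has q; w=y, i.e. Rzy. By symmetry of the argument, Ryz.

Yes — defined by ◇q → □◇q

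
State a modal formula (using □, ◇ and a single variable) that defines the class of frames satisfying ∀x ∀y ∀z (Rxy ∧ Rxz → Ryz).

◇q → □◇q

A defining formula is ◇q → □◇q (the 5 axiom).
Suppose ◇q→□◇q is valid. Take Rxy, Rxz and set V(q)={y}. Then ◇q at x, so □◇q at x, so ◇q at z, so some w with Rzw has q; w=y, i.e. Rzy. By symmetry of the argument, Ryz.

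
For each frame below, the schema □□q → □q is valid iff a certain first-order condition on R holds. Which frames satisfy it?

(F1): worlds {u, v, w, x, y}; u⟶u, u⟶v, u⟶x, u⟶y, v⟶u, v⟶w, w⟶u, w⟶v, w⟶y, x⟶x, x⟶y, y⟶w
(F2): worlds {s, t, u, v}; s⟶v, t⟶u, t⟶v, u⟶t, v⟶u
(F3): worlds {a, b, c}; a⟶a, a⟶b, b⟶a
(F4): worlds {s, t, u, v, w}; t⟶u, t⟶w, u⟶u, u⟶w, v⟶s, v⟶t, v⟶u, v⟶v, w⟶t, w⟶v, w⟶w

The schema corresponds to density: ∀x ∀y (Rxy → ∃z (Rxz ∧ Rzy)).
(F1): fails — Rvw but no z with Rvz and Rzw.
(F2): fails — Rtv but no z with Rtz and Rzv.
(F3): ✓.
(F4): ✓.

(F3), (F4)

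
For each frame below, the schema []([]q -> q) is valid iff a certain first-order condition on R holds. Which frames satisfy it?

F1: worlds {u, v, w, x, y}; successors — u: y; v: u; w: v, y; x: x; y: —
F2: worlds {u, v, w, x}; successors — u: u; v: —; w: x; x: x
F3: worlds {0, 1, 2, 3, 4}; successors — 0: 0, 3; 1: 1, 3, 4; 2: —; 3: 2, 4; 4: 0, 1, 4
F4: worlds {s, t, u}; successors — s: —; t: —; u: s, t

Frame correspondent (Sahlqvist): forall x forall y (Rxy -> Ryy) — i.e. shift-reflexivity.
F1: fails — Rvu but not Ruu.
F2: holds.
F3: fails — R32 but not R22.
F4: fails — Rus but not Rss.
Valid on: F2.

F2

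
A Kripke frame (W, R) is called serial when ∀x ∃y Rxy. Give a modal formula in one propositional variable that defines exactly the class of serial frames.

□q → ◇q

A defining formula is □q → ◇q (the D axiom).
Suppose □q→◇q is valid. At any x set V(q)=W. Then □q at x, so ◇q at x, so x has a successor.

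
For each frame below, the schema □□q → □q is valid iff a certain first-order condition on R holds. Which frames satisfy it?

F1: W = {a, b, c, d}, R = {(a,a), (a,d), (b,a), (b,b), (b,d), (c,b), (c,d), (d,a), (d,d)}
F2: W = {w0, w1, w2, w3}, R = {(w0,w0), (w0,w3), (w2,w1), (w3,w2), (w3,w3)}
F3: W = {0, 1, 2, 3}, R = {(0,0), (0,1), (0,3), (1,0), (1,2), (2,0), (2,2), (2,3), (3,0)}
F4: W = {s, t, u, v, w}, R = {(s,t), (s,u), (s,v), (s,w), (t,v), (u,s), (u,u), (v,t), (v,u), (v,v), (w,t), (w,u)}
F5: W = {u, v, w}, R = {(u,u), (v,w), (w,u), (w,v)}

This is the axiom for density; its first-order frame correspondent is ∀x ∀y (Rxy → ∃z (Rxz ∧ Rzy)).
F1: condition met.
F2: fails — Rw2w1 but no z with Rw2z and Rzw1.
F3: condition met.
F4: fails — Rwt but no z with Rwz and Rzt.
F5: fails — Rvw but no z with Rvz and Rzw.

F1, F3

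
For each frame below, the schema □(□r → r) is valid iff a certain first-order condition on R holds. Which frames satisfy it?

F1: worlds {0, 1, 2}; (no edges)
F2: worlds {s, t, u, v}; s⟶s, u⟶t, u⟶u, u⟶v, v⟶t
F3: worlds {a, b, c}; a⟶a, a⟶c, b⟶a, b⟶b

F1

This is the axiom for shift-reflexivity; its first-order frame correspondent is ∀x ∀y (Rxy → Ryy).
F1: holds.
F2: fails — Ruv but not Rvv.
F3: fails — Rac but not Rcc.
Valid on: F1.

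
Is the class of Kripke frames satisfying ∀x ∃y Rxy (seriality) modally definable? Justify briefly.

Definable; □q → ◇q defines it

Yes: it is seriality, defined by the D schema □q → ◇q.
Suppose □q→◇q is valid. At any x set V(q)=W. Then □q at x, so ◇q at x, so x has a successor.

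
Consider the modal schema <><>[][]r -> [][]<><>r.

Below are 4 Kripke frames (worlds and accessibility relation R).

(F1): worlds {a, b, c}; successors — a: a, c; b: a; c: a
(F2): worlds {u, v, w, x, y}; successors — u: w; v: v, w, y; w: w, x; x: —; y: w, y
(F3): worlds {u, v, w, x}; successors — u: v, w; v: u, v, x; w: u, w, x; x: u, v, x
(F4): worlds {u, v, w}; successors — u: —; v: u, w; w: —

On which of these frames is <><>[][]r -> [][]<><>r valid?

(F1), (F3), (F4)

This is the axiom for a generalized confluence (Geach) condition; its first-order frame correspondent is forall x forall y forall z ((x R^2 y & x R^2 z) -> exists w (y R^2 w & z R^2 w)).
(F1): holds.
(F2): fails — uR²w, uR²x but no t with wR²t and xR²t.
(F3): holds.
(F4): holds.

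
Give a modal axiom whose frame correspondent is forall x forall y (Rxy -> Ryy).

This is shift-reflexivity; the standard corresponding axiom is T□: □(□r → r).

□(□r → r)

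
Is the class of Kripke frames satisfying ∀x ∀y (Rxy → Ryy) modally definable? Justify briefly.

Yes: it is shift-reflexivity, defined by the T□ schema □(□q → q).
Suppose □(□q→q) is valid. Take Rxy and set V(q)={w : Ryw}. Then at y, □q holds; since □(□q→q) at x, □q→q at y, so q at y, i.e. Ryy.

Yes — defined by □(□q → q)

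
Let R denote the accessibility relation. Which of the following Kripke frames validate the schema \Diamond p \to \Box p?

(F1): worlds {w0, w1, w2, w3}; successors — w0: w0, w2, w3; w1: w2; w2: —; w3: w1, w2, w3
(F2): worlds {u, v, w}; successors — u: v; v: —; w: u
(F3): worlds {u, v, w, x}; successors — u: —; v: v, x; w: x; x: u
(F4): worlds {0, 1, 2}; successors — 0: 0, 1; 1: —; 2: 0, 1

(F2)

This is the axiom for partial functionality; its first-order frame correspondent is \forall x \forall y \forall z (Rxy \wedge Rxz \to y = z).
(F1): fails — w0 sees both w0 and w2.
(F2): condition met.
(F3): fails — v sees both v and x.
(F4): fails — 0 sees both 0 and 1.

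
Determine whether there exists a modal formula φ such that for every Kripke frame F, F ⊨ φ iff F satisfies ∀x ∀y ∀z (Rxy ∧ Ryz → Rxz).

Yes: it is transitivity, defined by the 4 schema □p → □□p.
Suppose □p→□□p is valid. Take Rxy, Ryz and set V(p)={w : Rxw}. Then □p at x, so □□p at x, so □p at y, so p at z, i.e. Rxz.

Definable; □p → □□p defines it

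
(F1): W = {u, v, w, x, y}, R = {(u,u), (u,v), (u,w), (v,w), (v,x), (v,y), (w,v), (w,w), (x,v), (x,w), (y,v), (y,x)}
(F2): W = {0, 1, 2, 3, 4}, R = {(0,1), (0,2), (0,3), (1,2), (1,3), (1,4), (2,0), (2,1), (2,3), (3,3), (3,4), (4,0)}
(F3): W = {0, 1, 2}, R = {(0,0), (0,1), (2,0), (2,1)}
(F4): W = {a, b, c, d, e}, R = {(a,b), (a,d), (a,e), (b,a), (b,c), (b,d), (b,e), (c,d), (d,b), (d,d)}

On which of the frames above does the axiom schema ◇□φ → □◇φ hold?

(F1)

This is the axiom for convergence; its first-order frame correspondent is ∀x ∀y ∀z (Rxy ∧ Rxz → ∃w (Ryw ∧ Rzw)).
(F1): ✓.
(F2): fails — R14 and R13 but 4 and 3 have no common successor.
(F3): fails — R00 and R01 but 0 and 1 have no common successor.
(F4): fails — Rab and Rae but b and e have no common successor.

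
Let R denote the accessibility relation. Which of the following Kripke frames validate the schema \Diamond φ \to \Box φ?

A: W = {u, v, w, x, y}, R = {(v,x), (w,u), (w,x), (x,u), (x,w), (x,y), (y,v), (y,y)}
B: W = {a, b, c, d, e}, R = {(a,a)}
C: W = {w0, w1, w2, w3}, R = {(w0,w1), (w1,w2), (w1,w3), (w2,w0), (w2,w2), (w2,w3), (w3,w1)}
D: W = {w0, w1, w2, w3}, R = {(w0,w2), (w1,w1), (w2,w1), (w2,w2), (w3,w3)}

This is the axiom for partial functionality; its first-order frame correspondent is \forall x \forall y \forall z (Rxy \wedge Rxz \to y = z).
A: fails — w sees both u and x.
B: ✓.
C: fails — w1 sees both w2 and w3.
D: fails — w2 sees both w1 and w2.
Valid on: B.

B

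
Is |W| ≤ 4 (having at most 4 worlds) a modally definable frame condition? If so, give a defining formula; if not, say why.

Not definable by any modal formula

If a class were modally definable it would be closed under disjoint unions (Goldblatt–Thomason).
Any modal formula valid on each of 5 disjoint one-world frames is valid on their disjoint union (validity is preserved under disjoint unions). Each one-world frame has |W|=1≤4, but the union has |W|=5.
So no modal formula (or set of formulas) defines exactly the |W|≤4 frames.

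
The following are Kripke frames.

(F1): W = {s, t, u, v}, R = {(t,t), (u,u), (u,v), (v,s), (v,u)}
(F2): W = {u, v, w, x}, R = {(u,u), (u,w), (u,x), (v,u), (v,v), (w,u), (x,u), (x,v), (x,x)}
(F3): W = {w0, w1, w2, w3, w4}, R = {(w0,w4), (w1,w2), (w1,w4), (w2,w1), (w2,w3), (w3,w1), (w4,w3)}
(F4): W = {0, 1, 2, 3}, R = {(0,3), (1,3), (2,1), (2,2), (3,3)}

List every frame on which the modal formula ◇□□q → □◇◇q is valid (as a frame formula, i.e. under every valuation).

(F2), (F4)

The schema corresponds to a generalized confluence (Geach) condition: ∀x ∀y ∀z ((xRy ∧ xRz) → ∃w (yR²w ∧ zR²w)).
(F1): fails — vRs, vRs but no w with sR²w and sR²w.
(F2): condition met.
(F3): fails — w2Rw1, w2Rw3 but no w with w1R²w and w3R²w.
(F4): condition met.
Valid on: (F2), (F4).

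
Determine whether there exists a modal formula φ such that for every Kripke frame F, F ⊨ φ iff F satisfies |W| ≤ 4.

Not modally definable

Any modally definable frame class is closed under disjoint unions.
Any modal formula valid on each of 5 disjoint one-world frames is valid on their disjoint union (validity is preserved under disjoint unions). Each one-world frame has |W|=1≤4, but the union has |W|=5.
So no modal formula (or set of formulas) defines exactly the |W|≤4 frames.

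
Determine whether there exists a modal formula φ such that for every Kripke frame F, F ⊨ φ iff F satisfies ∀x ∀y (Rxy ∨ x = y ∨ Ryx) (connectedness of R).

No

Any modally definable frame class is closed under disjoint unions.
Take 4 disjoint single-world reflexive frames: each is trivially connected, but their disjoint union has 4 worlds with no edge between distinct components, so it is not connected.
Hence connectedness of R is not modally definable.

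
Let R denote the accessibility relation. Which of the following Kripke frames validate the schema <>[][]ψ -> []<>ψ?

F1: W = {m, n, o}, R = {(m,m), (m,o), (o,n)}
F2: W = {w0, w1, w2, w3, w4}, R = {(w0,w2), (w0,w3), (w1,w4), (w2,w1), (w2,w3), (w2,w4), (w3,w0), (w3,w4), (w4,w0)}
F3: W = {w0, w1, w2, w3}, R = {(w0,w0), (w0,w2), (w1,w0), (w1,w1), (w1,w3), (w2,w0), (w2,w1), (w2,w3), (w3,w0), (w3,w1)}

F3

This is the axiom for a generalized confluence (Geach) condition; its first-order frame correspondent is forall x forall y forall z ((xRy & xRz) -> exists w (y R^2 w & zRw)).
F1: fails — mRo, mRm but no w with oR²w and mRw.
F2: fails — w1Rw4, w1Rw4 but no w with w4R²w and w4Rw.
F3: ✓.
Valid on: F3.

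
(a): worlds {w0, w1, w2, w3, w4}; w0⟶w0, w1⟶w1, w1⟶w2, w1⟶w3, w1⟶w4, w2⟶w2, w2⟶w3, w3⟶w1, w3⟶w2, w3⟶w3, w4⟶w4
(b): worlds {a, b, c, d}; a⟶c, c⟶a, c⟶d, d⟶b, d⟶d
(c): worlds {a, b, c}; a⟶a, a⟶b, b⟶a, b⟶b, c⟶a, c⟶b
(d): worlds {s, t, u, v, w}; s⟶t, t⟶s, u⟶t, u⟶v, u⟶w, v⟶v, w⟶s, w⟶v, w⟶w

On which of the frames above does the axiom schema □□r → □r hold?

Frame correspondent (Sahlqvist): ∀x ∀y (Rxy → ∃z (Rxz ∧ Rzy)) — i.e. density.
(a): condition met.
(b): fails — Rac but no z with Raz and Rzc.
(c): condition met.
(d): fails — Rut but no z with Ruz and Rzt.

(a), (c)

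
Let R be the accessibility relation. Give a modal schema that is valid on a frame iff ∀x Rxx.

□r → r

This is reflexivity; the standard corresponding axiom is T: □r → r.
Suppose □r→r is valid. At any x set V(r)={w : Rxw}. Then □r holds at x, so r holds at x, i.e. Rxx.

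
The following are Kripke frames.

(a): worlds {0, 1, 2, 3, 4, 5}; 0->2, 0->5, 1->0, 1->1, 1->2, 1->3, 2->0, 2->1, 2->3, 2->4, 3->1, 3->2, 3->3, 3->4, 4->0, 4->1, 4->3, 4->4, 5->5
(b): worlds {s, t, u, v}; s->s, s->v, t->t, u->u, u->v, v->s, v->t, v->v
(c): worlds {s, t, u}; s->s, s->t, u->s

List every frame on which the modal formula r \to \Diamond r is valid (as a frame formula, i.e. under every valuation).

The schema corresponds to reflexivity: \forall x Rxx.
(a): fails — world 0 does not see itself.
(b): ✓.
(c): fails — world t does not see itself.
Valid on: (b).

(b)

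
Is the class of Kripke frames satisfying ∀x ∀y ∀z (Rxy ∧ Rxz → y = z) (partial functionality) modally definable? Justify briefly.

Yes: it is partial functionality, defined by the CD schema ◇r → □r.
Suppose ◇r→□r is valid. Take Rxy, Rxz and set V(r)={y}. Then ◇r at x, so □r at x, so r at z, i.e. z=y.

Yes, by ◇r → □r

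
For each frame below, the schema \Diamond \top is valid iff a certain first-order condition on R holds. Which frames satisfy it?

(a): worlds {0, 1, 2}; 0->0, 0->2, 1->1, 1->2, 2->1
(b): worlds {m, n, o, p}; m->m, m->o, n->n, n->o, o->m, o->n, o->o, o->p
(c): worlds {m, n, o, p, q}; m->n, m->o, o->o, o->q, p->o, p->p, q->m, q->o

(a)

The schema corresponds to seriality: \forall x \exists y Rxy.
(a): condition met.
(b): fails — world p has no successor.
(c): fails — world n has no successor.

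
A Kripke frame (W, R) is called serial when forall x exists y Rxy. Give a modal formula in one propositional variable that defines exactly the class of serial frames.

A defining formula is □s → ◇s (the D axiom).

□s → ◇s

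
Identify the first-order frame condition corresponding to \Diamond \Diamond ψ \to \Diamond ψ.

Replacing ψ by ¬ψ and contraposing gives the equivalent schema □ψ → □□ψ.
Suppose □ψ→□□ψ is valid. Take Rxy, Ryz and set V(ψ)={w : Rxw}. Then □ψ at x, so □□ψ at x, so □ψ at y, so ψ at z, i.e. Rxz.
Conversely, any frame satisfying \forall x \forall y \forall z (Rxy \wedge Ryz \to Rxz) validates the schema.
So the correspondent is transitivity.

transitivity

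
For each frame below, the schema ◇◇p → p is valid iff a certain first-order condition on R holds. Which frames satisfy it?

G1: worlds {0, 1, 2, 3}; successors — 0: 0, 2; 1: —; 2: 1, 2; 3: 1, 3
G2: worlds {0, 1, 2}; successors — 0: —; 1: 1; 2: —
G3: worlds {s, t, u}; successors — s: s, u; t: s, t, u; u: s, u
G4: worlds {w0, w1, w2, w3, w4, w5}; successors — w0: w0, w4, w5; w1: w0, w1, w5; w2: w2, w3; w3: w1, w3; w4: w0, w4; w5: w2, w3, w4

G2

The schema corresponds to a generalized confluence (Geach) condition: ∀x ∀y (xR²y → ∃w (y = w ∧ x = w)).
G1: fails — 0R²1 but 1 ≠ 0.
G2: satisfies the condition.
G3: fails — sR²u but u ≠ s.
G4: fails — w0R²w2 but w2 ≠ w0.
Valid on: G2.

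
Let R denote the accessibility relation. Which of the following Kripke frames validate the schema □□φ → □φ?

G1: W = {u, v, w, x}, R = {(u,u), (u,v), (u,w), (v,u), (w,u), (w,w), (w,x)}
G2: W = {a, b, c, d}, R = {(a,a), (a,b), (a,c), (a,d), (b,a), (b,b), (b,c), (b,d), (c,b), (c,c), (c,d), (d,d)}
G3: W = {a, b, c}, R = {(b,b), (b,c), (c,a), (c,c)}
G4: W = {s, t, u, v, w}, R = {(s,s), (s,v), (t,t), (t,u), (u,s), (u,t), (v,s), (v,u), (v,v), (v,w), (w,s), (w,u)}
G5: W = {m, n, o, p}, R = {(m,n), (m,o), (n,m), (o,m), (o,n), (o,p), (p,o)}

G1, G2, G3

This is the axiom for density; its first-order frame correspondent is ∀x ∀y (Rxy → ∃z (Rxz ∧ Rzy)).
G1: ✓.
G2: ✓.
G3: ✓.
G4: fails — Rwu but no z with Rwz and Rzu.
G5: fails — Rop but no z with Roz and Rzp.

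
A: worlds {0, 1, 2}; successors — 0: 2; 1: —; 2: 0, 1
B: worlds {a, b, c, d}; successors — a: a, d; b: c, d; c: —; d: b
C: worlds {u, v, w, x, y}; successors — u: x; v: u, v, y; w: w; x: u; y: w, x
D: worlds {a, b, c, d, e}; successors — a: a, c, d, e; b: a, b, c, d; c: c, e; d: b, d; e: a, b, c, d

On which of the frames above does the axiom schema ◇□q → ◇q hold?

D

This is the axiom for a generalized confluence (Geach) condition; its first-order frame correspondent is ∀x ∀y (xRy → ∃w (yRw ∧ xRw)).
A: fails — 0R2 but no w with 2Rw and 0Rw.
B: fails — aRd but no w with dRw and aRw.
C: fails — uRx but no t with xRt and uRt.
D: satisfies the condition.
Valid on: D.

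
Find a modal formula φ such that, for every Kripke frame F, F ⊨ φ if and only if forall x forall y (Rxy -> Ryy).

□(□q → q)

The condition is shift-reflexivity. The T□ schema □(□q → q) defines it.
Suppose □(□q→q) is valid. Take Rxy and set V(q)={w : Ryw}. Then at y, □q holds; since □(□q→q) at x, □q→q at y, so q at y, i.e. Ryy.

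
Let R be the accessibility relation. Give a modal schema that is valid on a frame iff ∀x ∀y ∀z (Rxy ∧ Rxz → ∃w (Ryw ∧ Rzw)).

◇□ψ → □◇ψ

This is convergence; the standard corresponding axiom is .2: ◇□ψ → □◇ψ.
Suppose ◇□ψ→□◇ψ is valid. Take Rxy, Rxz and set V(ψ)={w : Ryw}. Then □ψ at y so ◇□ψ at x, so □◇ψ at x, so ◇ψ at z, giving w with Rzw and Ryw.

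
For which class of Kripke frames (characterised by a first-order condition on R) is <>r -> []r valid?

partial functionality: forall x forall y forall z (Rxy & Rxz -> y = z)

Suppose ◇r→□r is valid. Take Rxy, Rxz and set V(r)={y}. Then ◇r at x, so □r at x, so r at z, i.e. z=y.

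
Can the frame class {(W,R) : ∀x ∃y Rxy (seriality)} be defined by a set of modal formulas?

Definable; □q → ◇q defines it

Yes: it is seriality, defined by the D schema □q → ◇q.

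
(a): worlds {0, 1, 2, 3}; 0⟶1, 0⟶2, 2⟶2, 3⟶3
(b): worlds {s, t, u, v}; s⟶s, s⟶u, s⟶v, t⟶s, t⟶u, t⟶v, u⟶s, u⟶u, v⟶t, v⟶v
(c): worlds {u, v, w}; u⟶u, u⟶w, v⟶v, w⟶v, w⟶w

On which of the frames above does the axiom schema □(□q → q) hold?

(c)

Frame correspondent (Sahlqvist): ∀x ∀y (Rxy → Ryy) — i.e. shift-reflexivity.
(a): fails — R01 but not R11.
(b): fails — Rvt but not Rtt.
(c): holds.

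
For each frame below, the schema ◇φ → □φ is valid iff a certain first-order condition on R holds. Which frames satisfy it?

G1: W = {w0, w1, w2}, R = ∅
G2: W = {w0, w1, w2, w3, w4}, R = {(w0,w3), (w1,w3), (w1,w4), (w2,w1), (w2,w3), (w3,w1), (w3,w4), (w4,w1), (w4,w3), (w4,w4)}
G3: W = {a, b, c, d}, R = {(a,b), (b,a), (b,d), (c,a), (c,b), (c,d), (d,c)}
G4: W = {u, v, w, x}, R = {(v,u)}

The schema corresponds to partial functionality: ∀x ∀y ∀z (Rxy ∧ Rxz → y = z).
G1: ✓.
G2: fails — w1 sees both w3 and w4.
G3: fails — b sees both a and d.
G4: ✓.

G1, G4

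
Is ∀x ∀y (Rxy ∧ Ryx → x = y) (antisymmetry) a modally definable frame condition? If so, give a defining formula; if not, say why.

No

If a class were modally definable it would be closed under surjective bounded morphisms (Goldblatt–Thomason).
The 8-cycle (worlds 0,1,2,3,4,5,6,7 with 0→1→2→3→4→5→6→7→0) is antisymmetric. Sending even-indexed worlds to s and odd-indexed worlds to t is a surjective bounded morphism onto the two-world frame with s↔t, which is not antisymmetric.
Hence antisymmetry is not modally definable.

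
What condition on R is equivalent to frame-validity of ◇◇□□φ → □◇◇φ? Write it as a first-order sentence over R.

∀x ∀y ∀z ((xR²y ∧ xRz) → ∃w (yR²w ∧ zR²w))

This is a Sahlqvist (Geach-type) schema ◇^2□^2φ → □^1◇^2φ.
Minimal-valuation argument: fix x; take any y with xR^2y and any z with xR^1z. Set V(φ) to the set of worlds R-reachable from y in exactly 2 steps. Then □^2φ holds at y, so the antecedent holds at x; validity forces ◇^2φ at z, giving a w with zR^2w and yR^2w.
First-order correspondent: ∀x ∀y ∀z ((xR²y ∧ xRz) → ∃w (yR²w ∧ zR²w)).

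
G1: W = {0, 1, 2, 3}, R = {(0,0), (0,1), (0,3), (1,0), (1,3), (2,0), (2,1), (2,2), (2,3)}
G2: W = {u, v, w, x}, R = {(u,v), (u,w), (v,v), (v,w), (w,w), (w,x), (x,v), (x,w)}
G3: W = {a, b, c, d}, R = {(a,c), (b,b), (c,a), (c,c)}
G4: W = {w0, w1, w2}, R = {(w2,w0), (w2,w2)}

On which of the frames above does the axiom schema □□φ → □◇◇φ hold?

G2, G3

Frame correspondent (Sahlqvist): ∀x ∀z (xRz → ∃w (xR²w ∧ zR²w)) — i.e. a generalized confluence (Geach) condition.
G1: fails — 0R3 but no w with 0R²w and 3R²w.
G2: satisfies the condition.
G3: satisfies the condition.
G4: fails — w2Rw0 but no w with w2R²w and w0R²w.
Valid on: G2, G3.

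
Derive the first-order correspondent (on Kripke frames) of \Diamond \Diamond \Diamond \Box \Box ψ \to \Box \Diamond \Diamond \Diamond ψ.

This is a Sahlqvist (Geach-type) schema ◇^3□^2ψ → □^1◇^3ψ.
Minimal-valuation argument: fix x; take any y with xR^3y and any z with xR^1z. Set V(ψ) to the set of worlds R-reachable from y in exactly 2 steps. Then □^2ψ holds at y, so the antecedent holds at x; validity forces ◇^3ψ at z, giving a w with zR^3w and yR^2w.
First-order correspondent: \forall x \forall y \forall z ((x R^3 y \wedge xRz) \to \exists w (y R^2 w \wedge z R^3 w)).

\forall x \forall y \forall z ((x R^3 y \wedge xRz) \to \exists w (y R^2 w \wedge z R^3 w))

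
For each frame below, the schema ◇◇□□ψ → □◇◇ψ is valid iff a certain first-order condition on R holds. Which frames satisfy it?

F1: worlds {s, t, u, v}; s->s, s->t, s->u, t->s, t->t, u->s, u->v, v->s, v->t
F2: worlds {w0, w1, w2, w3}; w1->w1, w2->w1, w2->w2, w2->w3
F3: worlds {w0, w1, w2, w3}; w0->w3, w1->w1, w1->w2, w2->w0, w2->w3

F1

The schema corresponds to a generalized confluence (Geach) condition: ∀x ∀y ∀z ((xR²y ∧ xRz) → ∃w (yR²w ∧ zR²w)).
F1: satisfies the condition.
F2: fails — w2R²w1, w2Rw3 but no w with w1R²w and w3R²w.
F3: fails — w1R²w0, w1Rw1 but no w with w0R²w and w1R²w.
Valid on: F1.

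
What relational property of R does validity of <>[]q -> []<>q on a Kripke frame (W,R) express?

This is the .2 axiom.
It corresponds to convergence: forall x forall y forall z (Rxy & Rxz -> exists w (Ryw & Rzw)).

convergence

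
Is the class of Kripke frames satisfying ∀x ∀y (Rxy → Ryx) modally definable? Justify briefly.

This is a Sahlqvist condition; the B axiom r → □◇r defines it.
Suppose r→□◇r is valid. Take Rxy and set V(r)={x}. Then r at x, so □◇r at x, so ◇r at y, so some z with Ryz has r; z=x, i.e. Ryx.

Yes, by r → □◇r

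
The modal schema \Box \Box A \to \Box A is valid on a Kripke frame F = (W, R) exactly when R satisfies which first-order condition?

density

This schema is the C4 axiom.
Its frame correspondent is density — \forall x \forall y (Rxy \to \exists z (Rxz \wedge Rzy)).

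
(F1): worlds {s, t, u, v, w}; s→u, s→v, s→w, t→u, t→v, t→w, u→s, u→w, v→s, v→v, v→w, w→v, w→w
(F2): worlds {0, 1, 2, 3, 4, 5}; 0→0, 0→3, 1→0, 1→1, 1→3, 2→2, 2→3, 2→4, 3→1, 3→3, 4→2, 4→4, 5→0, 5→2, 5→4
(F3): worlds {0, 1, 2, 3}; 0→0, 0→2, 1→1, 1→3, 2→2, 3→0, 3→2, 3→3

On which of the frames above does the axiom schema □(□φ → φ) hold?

(F2), (F3)

This is the axiom for shift-reflexivity; its first-order frame correspondent is ∀x ∀y (Rxy → Ryy).
(F1): fails — Rus but not Rss.
(F2): condition met.
(F3): condition met.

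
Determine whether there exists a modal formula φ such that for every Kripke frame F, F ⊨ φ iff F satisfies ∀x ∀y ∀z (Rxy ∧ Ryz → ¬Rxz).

Not modally definable

Modal frame validity is preserved under surjective bounded morphisms.
The 5-cycle (worlds 0,1,2,3,4 with 0→1→2→3→4→0) is intransitive. Mapping every world to a single reflexive point • is a surjective bounded morphism; the reflexive point is not intransitive (R••∧R•• but R••).
So the class is not modally definable.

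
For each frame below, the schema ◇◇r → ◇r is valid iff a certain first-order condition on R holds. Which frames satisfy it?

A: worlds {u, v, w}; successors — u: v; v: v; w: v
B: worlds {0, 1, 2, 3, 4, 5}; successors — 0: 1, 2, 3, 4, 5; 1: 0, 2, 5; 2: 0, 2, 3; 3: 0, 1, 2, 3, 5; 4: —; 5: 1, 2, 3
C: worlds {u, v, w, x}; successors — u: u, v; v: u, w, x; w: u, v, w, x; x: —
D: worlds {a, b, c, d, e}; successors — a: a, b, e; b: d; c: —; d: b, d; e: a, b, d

A

This is the axiom for transitivity; its first-order frame correspondent is ∀x ∀y ∀z (Rxy ∧ Ryz → Rxz).
A: ✓.
B: fails — R53 and R35 but not R55.
C: fails — Ruv and Rvw but not Ruw.
D: fails — Rea and Rae but not Ree.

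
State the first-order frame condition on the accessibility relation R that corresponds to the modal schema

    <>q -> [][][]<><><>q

forall x forall y forall z ((xRy & x R^3 z) -> exists w (y = w & z R^3 w))

This is a Sahlqvist (Geach-type) schema ◇^1□^0q → □^3◇^3q.
Minimal-valuation argument: fix x; take any y with xR^1y and any z with xR^3z. Set V(q) to the set of worlds R-reachable from y in exactly 0 steps. Then □^0q holds at y, so the antecedent holds at x; validity forces ◇^3q at z, giving a w with zR^3w and yR^0w.
First-order correspondent: forall x forall y forall z ((xRy & x R^3 z) -> exists w (y = w & z R^3 w)).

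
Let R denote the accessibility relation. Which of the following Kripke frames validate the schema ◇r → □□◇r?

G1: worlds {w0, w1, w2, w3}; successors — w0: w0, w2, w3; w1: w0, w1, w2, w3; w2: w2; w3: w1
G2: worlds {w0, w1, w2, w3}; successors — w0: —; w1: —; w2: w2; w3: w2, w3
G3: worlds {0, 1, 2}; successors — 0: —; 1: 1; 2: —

G3

This is the axiom for a generalized confluence (Geach) condition; its first-order frame correspondent is ∀x ∀y ∀z ((xRy ∧ xR²z) → ∃w (y = w ∧ zRw)).
G1: fails — w0Rw0, w0R²w2 but no w with w0=w and w2Rw.
G2: fails — w3Rw3, w3R²w2 but no w with w3=w and w2Rw.
G3: satisfies the condition.
Valid on: G3.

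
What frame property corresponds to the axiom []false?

emptiness of R

□⊥ is valid iff no world has any successor (otherwise □⊥ fails at any world with one).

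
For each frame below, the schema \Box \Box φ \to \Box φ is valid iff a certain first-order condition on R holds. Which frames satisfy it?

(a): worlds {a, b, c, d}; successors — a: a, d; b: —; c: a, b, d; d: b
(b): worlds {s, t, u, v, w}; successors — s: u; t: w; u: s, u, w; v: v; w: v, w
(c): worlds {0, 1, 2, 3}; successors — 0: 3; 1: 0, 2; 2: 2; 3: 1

(b)

The schema corresponds to density: \forall x \forall y (Rxy \to \exists z (Rxz \wedge Rzy)).
(a): fails — Rdb but no z with Rdz and Rzb.
(b): holds.
(c): fails — R10 but no z with R1z and Rz0.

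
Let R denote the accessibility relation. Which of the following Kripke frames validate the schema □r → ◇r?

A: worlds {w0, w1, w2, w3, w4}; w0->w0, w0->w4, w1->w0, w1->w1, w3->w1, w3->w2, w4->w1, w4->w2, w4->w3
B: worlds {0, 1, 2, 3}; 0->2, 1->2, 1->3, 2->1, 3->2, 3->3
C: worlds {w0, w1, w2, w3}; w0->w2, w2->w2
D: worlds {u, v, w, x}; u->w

B

The schema corresponds to seriality: ∀x ∃y Rxy.
A: fails — world w2 has no successor.
B: ✓.
C: fails — world w1 has no successor.
D: fails — world v has no successor.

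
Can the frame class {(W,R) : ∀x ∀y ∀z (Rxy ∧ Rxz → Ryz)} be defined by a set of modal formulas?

The condition is the Euclidean property. A defining modal formula is ◇r → □◇r.

Yes, by ◇r → □◇r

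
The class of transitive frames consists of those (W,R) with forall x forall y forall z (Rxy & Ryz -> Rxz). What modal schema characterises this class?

A defining formula is □q → □□q (the 4 axiom).
Suppose □q→□□q is valid. Take Rxy, Ryz and set V(q)={w : Rxw}. Then □q at x, so □□q at x, so □q at y, so q at z, i.e. Rxz.

□q → □□q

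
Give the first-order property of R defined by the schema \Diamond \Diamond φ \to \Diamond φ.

This is a Sahlqvist (Geach-type) schema ◇^2□^0φ → □^0◇^1φ.
Minimal-valuation argument: fix x; take any y with xR^2y and any z with xR^0z. Set V(φ) to the set of worlds R-reachable from y in exactly 0 steps. Then □^0φ holds at y, so the antecedent holds at x; validity forces ◇^1φ at z, giving a w with zR^1w and yR^0w.
First-order correspondent: \forall x \forall y (x R^2 y \to \exists w (y = w \wedge xRw)).

\forall x \forall y (x R^2 y \to \exists w (y = w \wedge xRw))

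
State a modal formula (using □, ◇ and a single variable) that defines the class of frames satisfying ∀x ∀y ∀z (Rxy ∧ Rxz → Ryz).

◇p → □◇p

The condition is the Euclidean property. The 5 schema ◇p → □◇p defines it.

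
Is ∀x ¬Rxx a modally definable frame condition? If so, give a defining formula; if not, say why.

Any modally definable frame class is closed under surjective bounded morphisms.
The 4-cycle (worlds w0,w1,w2,w3 with w0→w1→w2→w3→w0) is irreflexive, and the map sending every world to a single reflexive point • is a surjective bounded morphism (forth: every edge maps to (•,•); back: every world has a successor). So any modal formula valid on the 4-cycle is also valid on the reflexive point, which is not irreflexive.
So the class is not modally definable.

No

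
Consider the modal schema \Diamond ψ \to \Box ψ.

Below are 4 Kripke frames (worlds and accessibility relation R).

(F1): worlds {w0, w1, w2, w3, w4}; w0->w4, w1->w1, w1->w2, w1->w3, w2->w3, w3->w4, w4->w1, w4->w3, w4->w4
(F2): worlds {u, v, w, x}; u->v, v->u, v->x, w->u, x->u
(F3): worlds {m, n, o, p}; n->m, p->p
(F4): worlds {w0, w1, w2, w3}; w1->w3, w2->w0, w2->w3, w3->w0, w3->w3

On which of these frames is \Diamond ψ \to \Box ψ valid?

(F3)

Frame correspondent (Sahlqvist): \forall x \forall y \forall z (Rxy \wedge Rxz \to y = z) — i.e. partial functionality.
(F1): fails — w1 sees both w1 and w2.
(F2): fails — v sees both u and x.
(F3): condition met.
(F4): fails — w2 sees both w0 and w3.
Valid on: (F3).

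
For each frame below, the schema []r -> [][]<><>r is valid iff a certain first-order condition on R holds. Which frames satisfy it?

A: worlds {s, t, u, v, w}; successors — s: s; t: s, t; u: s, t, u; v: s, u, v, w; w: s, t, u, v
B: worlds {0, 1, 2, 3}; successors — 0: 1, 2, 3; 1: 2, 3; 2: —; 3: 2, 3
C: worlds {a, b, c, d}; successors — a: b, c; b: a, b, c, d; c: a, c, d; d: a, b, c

A, C

This is the axiom for a generalized confluence (Geach) condition; its first-order frame correspondent is forall x forall z (x R^2 z -> exists w (xRw & z R^2 w)).
A: satisfies the condition.
B: fails — 0R²2 but no w with 0Rw and 2R²w.
C: satisfies the condition.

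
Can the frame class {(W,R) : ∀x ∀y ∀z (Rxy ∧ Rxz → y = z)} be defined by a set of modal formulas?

Yes, by ◇q → □q

Yes: it is partial functionality, defined by the CD schema ◇q → □q.
Suppose ◇q→□q is valid. Take Rxy, Rxz and set V(q)={y}. Then ◇q at x, so □q at x, so q at z, i.e. z=y.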